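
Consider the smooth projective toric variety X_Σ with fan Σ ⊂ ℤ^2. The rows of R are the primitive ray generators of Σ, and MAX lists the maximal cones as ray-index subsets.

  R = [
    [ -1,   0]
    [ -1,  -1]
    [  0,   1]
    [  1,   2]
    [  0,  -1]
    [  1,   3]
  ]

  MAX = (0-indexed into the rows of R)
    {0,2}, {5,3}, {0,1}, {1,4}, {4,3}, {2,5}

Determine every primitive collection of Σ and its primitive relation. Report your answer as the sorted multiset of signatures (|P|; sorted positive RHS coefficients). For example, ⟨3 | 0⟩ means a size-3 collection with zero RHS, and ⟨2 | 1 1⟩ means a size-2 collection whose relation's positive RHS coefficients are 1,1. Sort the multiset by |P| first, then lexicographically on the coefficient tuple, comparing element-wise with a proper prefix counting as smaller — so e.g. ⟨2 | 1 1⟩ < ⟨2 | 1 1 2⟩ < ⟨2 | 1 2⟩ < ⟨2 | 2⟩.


Δ(Σ) — 6 vertices, 9 min non-faces:

  P = {2,4}:  v_{2} + v_{4} = 0  so sig = ⟨2 | 0⟩
  P = {0,4}:  v_{0} + v_{4} = v_{1}  so sig = ⟨2 | 1⟩
  P = {1,2}:  v_{1} + v_{2} = v_{0}  so sig = ⟨2 | 1⟩
  P = {1,3}:  v_{1} + v_{3} = v_{2}  so sig = ⟨2 | 1⟩
  P = {2,3}:  v_{2} + v_{3} = v_{5}  so sig = ⟨2 | 1⟩
  P = {4,5}:  v_{4} + v_{5} = v_{3}  so sig = ⟨2 | 1⟩
  P = {0,3}:  v_{0} + v_{3} = 2·v_{2}  so sig = ⟨2 | 2⟩
  P = {1,5}:  v_{1} + v_{5} = 2·v_{2}  so sig = ⟨2 | 2⟩
  P = {0,5}:  v_{0} + v_{5} = 3·v_{2}  so sig = ⟨2 | 3⟩

Signatures (|P|; sorted positive RHS coefficients), sorted:
{ ⟨2 | 0⟩,  ⟨2 | 1⟩ ×5,  ⟨2 | 2⟩ ×2,  ⟨2 | 3⟩ }


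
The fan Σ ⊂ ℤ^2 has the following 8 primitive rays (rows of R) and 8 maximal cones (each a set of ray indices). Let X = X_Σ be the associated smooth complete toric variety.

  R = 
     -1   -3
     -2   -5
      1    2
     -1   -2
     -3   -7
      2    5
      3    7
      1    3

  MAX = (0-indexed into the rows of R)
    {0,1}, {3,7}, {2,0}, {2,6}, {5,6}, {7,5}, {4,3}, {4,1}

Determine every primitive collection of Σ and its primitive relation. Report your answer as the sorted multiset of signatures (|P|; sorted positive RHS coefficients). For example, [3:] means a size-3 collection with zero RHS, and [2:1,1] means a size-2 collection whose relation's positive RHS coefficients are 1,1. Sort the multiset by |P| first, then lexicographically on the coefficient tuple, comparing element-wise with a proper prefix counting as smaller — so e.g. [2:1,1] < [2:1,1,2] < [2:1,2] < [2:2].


Minimal non-faces — 20 found among 8 rays, 8 max cones:

  {0,7}:  v_{0} + v_{7} = 0 — sig = [2:]
  {1,5}:  v_{1} + v_{5} = 0 — sig = [2:]
  {2,3}:  v_{2} + v_{3} = 0 — sig = [2:]
  {4,6}:  v_{4} + v_{6} = 0 — sig = [2:]
  {0,3}:  v_{0} + v_{3} = v_{1} — sig = [2:1]
  {0,5}:  v_{0} + v_{5} = v_{2} — sig = [2:1]
  {1,2}:  v_{1} + v_{2} = v_{0} — sig = [2:1]
  {1,3}:  v_{1} + v_{3} = v_{4} — sig = [2:1]
  {1,6}:  v_{1} + v_{6} = v_{2} — sig = [2:1]
  {1,7}:  v_{1} + v_{7} = v_{3} — sig = [2:1]
  {2,4}:  v_{2} + v_{4} = v_{1} — sig = [2:1]
  {2,5}:  v_{2} + v_{5} = v_{6} — sig = [2:1]
  {2,7}:  v_{2} + v_{7} = v_{5} — sig = [2:1]
  {3,5}:  v_{3} + v_{5} = v_{7} — sig = [2:1]
  {3,6}:  v_{3} + v_{6} = v_{5} — sig = [2:1]
  {4,5}:  v_{4} + v_{5} = v_{3} — sig = [2:1]
  {0,4}:  v_{0} + v_{4} = 2·v_{1} — sig = [2:2]
  {0,6}:  v_{0} + v_{6} = 2·v_{2} — sig = [2:2]
  {4,7}:  v_{4} + v_{7} = 2·v_{3} — sig = [2:2]
  {6,7}:  v_{6} + v_{7} = 2·v_{5} — sig = [2:2]

Signatures (|P|; sorted positive RHS coefficients), sorted:
    [2:]
    [2:]
    [2:]
    [2:]
    [2:1]
    [2:1]
    [2:1]
    [2:1]
    [2:1]
    [2:1]
    [2:1]
    [2:1]
    [2:1]
    [2:1]
    [2:1]
    [2:1]
    [2:2]
    [2:2]
    [2:2]
    [2:2]


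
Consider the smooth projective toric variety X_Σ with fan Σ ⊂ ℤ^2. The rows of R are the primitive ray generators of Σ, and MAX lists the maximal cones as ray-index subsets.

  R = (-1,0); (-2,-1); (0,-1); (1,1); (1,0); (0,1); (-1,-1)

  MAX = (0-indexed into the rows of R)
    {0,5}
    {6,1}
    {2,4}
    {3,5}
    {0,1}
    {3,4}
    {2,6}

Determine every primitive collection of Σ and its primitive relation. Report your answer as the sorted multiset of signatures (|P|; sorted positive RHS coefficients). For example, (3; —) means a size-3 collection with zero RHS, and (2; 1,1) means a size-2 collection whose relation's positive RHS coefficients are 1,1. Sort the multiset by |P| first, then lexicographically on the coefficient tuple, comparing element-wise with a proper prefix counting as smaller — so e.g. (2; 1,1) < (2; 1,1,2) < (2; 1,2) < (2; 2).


|primitive collections| = 14. Relations:

  {0,4}:  v_{0} + v_{4} = 0  ⟹  sig = (2; —)
  {2,5}:  v_{2} + v_{5} = 0  ⟹  sig = (2; —)
  {3,6}:  v_{3} + v_{6} = 0  ⟹  sig = (2; —)
  {0,2}:  v_{0} + v_{2} = v_{6}  ⟹  sig = (2; 1)
  {0,3}:  v_{0} + v_{3} = v_{5}  ⟹  sig = (2; 1)
  {0,6}:  v_{0} + v_{6} = v_{1}  ⟹  sig = (2; 1)
  {1,3}:  v_{1} + v_{3} = v_{0}  ⟹  sig = (2; 1)
  {1,4}:  v_{1} + v_{4} = v_{6}  ⟹  sig = (2; 1)
  {2,3}:  v_{2} + v_{3} = v_{4}  ⟹  sig = (2; 1)
  {4,5}:  v_{4} + v_{5} = v_{3}  ⟹  sig = (2; 1)
  {4,6}:  v_{4} + v_{6} = v_{2}  ⟹  sig = (2; 1)
  {5,6}:  v_{5} + v_{6} = v_{0}  ⟹  sig = (2; 1)
  {1,2}:  v_{1} + v_{2} = 2·v_{6}  ⟹  sig = (2; 2)
  {1,5}:  v_{1} + v_{5} = 2·v_{0}  ⟹  sig = (2; 2)

so the primitive-relation signature multiset is
    (2; —)
    (2; —)
    (2; —)
    (2; 1)
    (2; 1)
    (2; 1)
    (2; 1)
    (2; 1)
    (2; 1)
    (2; 1)
    (2; 1)
    (2; 1)
    (2; 2)
    (2; 2)


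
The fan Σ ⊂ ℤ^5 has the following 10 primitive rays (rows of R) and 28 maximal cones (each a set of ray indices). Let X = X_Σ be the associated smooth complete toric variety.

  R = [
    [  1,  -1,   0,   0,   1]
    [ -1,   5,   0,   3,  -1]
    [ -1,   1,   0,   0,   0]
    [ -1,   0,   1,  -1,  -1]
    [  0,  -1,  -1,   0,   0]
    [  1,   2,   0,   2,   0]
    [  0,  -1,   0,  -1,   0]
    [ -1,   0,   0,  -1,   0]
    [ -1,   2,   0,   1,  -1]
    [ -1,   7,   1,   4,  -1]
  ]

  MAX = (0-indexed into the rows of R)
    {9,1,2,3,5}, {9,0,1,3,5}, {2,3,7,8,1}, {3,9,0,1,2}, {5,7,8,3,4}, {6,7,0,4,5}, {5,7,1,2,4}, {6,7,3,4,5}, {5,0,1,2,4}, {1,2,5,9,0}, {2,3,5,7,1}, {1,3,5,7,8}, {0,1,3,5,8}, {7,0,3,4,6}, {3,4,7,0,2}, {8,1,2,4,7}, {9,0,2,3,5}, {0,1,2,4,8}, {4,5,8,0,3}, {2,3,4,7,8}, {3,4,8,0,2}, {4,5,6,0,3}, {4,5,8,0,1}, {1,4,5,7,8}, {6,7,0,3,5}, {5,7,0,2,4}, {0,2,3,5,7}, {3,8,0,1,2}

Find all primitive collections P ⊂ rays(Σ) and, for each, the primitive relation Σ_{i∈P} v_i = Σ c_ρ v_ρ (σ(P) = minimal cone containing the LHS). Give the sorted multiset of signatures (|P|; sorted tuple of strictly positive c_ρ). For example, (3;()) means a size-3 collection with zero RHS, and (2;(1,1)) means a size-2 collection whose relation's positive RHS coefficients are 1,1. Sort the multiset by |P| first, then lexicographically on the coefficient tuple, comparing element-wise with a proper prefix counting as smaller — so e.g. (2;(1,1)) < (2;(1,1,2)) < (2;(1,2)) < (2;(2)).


Primitive collections (14):

  P = {2,6}:  v_{2} + v_{6} = v_{7}  so sig = (2;(1))
  P = {1,6}:  v_{1} + v_{6} = v_{5} + v_{7} + v_{8}  so sig = (2;(1,1,1))
  P = {4,9}:  v_{4} + v_{9} = v_{0} + v_{1} + v_{8}  so sig = (2;(1,1,1))
  P = {6,8}:  v_{6} + v_{8} = v_{3} + v_{4} + v_{5} + v_{7}  so sig = (2;(1,1,1,1))
  P = {8,9}:  v_{8} + v_{9} = v_{0} + 2·v_{1} + v_{3}  so sig = (2;(1,1,2))
  P = {6,9}:  v_{6} + v_{9} = 2·v_{2} + v_{3} + 2·v_{5}  so sig = (2;(1,2,2))
  P = {7,9}:  v_{7} + v_{9} = 3·v_{2} + v_{3} + 2·v_{5}  so sig = (2;(1,2,3))
  P = {0,7,8}:  v_{0} + v_{7} + v_{8} = v_{2}  so sig = (3;(1))
  P = {2,5,8}:  v_{2} + v_{5} + v_{8} = v_{1}  so sig = (3;(1))
  P = {0,1,7}:  v_{0} + v_{1} + v_{7} = 2·v_{2} + v_{5}  so sig = (3;(1,2))
  P = {1,3,4}:  v_{1} + v_{3} + v_{4} = 2·v_{8}  so sig = (3;(2))
  P = {2,3,4,5}:  v_{2} + v_{3} + v_{4} + v_{5} = v_{8}  so sig = (4;(1))
  P = {0,3,4,5,7}:  v_{0} + v_{3} + v_{4} + v_{5} + v_{7} = 0  so sig = (5;())
  P = {0,1,2,3,5}:  v_{0} + v_{1} + v_{2} + v_{3} + v_{5} = v_{9}  so sig = (5;(1))

Signatures (|P|; sorted positive RHS coefficients), sorted:
    |P|=2: 7 collections, coeffs (1), (1,1,1), (1,1,1), (1,1,1,1), (1,1,2), (1,2,2), (1,2,3)
    |P|=3: 4 collections, coeffs (1), (1), (1,2), (2)
    |P|=4: 1 collection, coeffs (1)
    |P|=5: 2 collections, coeffs (), (1)


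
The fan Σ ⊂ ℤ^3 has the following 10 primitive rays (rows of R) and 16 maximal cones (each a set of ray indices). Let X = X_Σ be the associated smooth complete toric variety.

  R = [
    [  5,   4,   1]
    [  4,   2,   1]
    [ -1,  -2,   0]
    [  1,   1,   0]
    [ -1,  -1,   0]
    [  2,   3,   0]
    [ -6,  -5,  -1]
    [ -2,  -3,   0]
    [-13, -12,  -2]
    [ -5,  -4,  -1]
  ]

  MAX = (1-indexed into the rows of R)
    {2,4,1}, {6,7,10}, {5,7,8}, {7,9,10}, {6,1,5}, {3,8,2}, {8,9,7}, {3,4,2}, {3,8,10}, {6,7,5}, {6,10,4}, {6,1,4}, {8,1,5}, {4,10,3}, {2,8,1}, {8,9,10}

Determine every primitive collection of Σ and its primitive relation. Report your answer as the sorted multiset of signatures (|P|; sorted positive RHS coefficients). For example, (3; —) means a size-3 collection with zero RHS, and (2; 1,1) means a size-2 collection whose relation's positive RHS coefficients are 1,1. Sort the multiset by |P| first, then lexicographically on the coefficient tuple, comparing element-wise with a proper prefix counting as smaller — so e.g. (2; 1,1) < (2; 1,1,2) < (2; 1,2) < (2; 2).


The 22 primitive collections of Σ (r=10, n=3):

  {1,10}:  v_{1} + v_{10} = 0 — sig = (2; —)
  {4,5}:  v_{4} + v_{5} = 0 — sig = (2; —)
  {6,8}:  v_{6} + v_{8} = 0 — sig = (2; —)
  {1,3}:  v_{1} + v_{3} = v_{2} — sig = (2; 1)
  {1,7}:  v_{1} + v_{7} = v_{5} — sig = (2; 1)
  {2,7}:  v_{2} + v_{7} = v_{8} — sig = (2; 1)
  {2,10}:  v_{2} + v_{10} = v_{3} — sig = (2; 1)
  {3,5}:  v_{3} + v_{5} = v_{8} — sig = (2; 1)
  {3,6}:  v_{3} + v_{6} = v_{4} — sig = (2; 1)
  {4,7}:  v_{4} + v_{7} = v_{10} — sig = (2; 1)
  {4,8}:  v_{4} + v_{8} = v_{3} — sig = (2; 1)
  {5,10}:  v_{5} + v_{10} = v_{7} — sig = (2; 1)
  {1,9}:  v_{1} + v_{9} = v_{7} + v_{8} — sig = (2; 1,1)
  {2,5}:  v_{2} + v_{5} = v_{1} + v_{8} — sig = (2; 1,1)
  {2,6}:  v_{2} + v_{6} = v_{1} + v_{4} — sig = (2; 1,1)
  {3,7}:  v_{3} + v_{7} = v_{8} + v_{10} — sig = (2; 1,1)
  {6,9}:  v_{6} + v_{9} = v_{7} + v_{10} — sig = (2; 1,1)
  {2,9}:  v_{2} + v_{9} = 2·v_{8} + v_{10} — sig = (2; 1,2)
  {4,9}:  v_{4} + v_{9} = v_{8} + 2·v_{10} — sig = (2; 1,2)
  {5,9}:  v_{5} + v_{9} = 2·v_{7} + v_{8} — sig = (2; 1,2)
  {3,9}:  v_{3} + v_{9} = 2·v_{8} + 2·v_{10} — sig = (2; 2,2)
  {7,8,10}:  v_{7} + v_{8} + v_{10} = v_{9} — sig = (3; 1)

Signatures (|P|; sorted positive RHS coefficients), sorted:
{ (2; —) ×3,  (2; 1) ×9,  (2; 1,1) ×5,  (2; 1,2) ×3,  (2; 2,2),  (3; 1) }


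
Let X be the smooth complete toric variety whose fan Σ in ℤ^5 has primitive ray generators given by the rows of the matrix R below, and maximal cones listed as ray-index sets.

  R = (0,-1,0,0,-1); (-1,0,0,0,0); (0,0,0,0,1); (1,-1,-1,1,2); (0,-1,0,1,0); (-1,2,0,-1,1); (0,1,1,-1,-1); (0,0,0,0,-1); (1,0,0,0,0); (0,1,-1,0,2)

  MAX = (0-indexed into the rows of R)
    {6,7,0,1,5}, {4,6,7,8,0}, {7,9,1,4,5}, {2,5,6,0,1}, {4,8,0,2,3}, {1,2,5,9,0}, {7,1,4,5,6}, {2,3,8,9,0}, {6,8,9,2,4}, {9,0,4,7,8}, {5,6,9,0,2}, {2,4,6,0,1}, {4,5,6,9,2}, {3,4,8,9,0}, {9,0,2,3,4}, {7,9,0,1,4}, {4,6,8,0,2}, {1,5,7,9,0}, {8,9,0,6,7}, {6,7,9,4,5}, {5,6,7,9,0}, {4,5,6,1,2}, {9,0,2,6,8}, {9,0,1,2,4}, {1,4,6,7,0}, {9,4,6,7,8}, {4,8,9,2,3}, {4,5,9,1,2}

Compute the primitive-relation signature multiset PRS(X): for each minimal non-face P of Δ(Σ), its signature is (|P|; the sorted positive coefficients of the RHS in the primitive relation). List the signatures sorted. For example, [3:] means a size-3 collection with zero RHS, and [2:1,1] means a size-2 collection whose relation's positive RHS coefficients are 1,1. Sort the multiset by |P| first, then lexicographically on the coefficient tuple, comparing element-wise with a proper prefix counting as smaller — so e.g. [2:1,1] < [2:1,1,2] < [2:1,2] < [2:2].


11 collections generate NE(X_Σ); each relation:

  • {1,8}:  v_{1} + v_{8} = 0 ; sig = [2:]
  • {2,7}:  v_{2} + v_{7} = 0 ; sig = [2:]
  • {3,5}:  v_{3} + v_{5} = v_{2} + v_{9} ; sig = [2:1,1]
  • {3,6}:  v_{3} + v_{6} = v_{2} + v_{8} ; sig = [2:1,1]
  • {5,8}:  v_{5} + v_{8} = v_{6} + v_{9} ; sig = [2:1,1]
  • {1,3}:  v_{1} + v_{3} = v_{0} + v_{2} + v_{4} + v_{9} ; sig = [2:1,1,1,1]
  • {3,7}:  v_{3} + v_{7} = v_{0} + v_{4} + v_{8} + v_{9} ; sig = [2:1,1,1,1]
  • {0,4,5}:  v_{0} + v_{4} + v_{5} = v_{1} ; sig = [3:1]
  • {1,6,9}:  v_{1} + v_{6} + v_{9} = v_{5} ; sig = [3:1]
  • {0,4,6,9}:  v_{0} + v_{4} + v_{6} + v_{9} = 0 ; sig = [4:]
  • {0,2,4,8,9}:  v_{0} + v_{2} + v_{4} + v_{8} + v_{9} = v_{3} ; sig = [5:1]

so the primitive-relation signature multiset is
{ [2:] ×2,  [2:1,1] ×3,  [2:1,1,1,1] ×2,  [3:1] ×2,  [4:],  [5:1] }


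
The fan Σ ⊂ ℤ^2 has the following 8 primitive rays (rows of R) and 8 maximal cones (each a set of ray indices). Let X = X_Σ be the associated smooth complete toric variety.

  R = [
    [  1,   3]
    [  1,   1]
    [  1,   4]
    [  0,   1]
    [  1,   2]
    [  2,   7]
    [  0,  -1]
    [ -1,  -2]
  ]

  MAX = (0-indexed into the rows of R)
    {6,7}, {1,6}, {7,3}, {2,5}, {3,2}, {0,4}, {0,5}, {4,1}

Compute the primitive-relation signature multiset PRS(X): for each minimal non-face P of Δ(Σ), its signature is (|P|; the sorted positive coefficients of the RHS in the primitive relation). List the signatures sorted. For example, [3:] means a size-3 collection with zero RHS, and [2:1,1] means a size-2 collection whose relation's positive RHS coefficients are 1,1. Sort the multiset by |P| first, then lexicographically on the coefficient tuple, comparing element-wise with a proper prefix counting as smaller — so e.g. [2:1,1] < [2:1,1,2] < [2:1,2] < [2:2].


20 collections generate NE(X_Σ); each relation:

  • {3,6}:  v_{3} + v_{6} = 0  so sig = [2:]
  • {4,7}:  v_{4} + v_{7} = 0  so sig = [2:]
  • {0,2}:  v_{0} + v_{2} = v_{5}  so sig = [2:1]
  • {0,3}:  v_{0} + v_{3} = v_{2}  so sig = [2:1]
  • {0,6}:  v_{0} + v_{6} = v_{4}  so sig = [2:1]
  • {0,7}:  v_{0} + v_{7} = v_{3}  so sig = [2:1]
  • {1,3}:  v_{1} + v_{3} = v_{4}  so sig = [2:1]
  • {1,7}:  v_{1} + v_{7} = v_{6}  so sig = [2:1]
  • {2,6}:  v_{2} + v_{6} = v_{0}  so sig = [2:1]
  • {3,4}:  v_{3} + v_{4} = v_{0}  so sig = [2:1]
  • {4,6}:  v_{4} + v_{6} = v_{1}  so sig = [2:1]
  • {1,2}:  v_{1} + v_{2} = v_{0} + v_{4}  so sig = [2:1,1]
  • {5,7}:  v_{5} + v_{7} = v_{2} + v_{3}  so sig = [2:1,1]
  • {1,5}:  v_{1} + v_{5} = 2·v_{0} + v_{4}  so sig = [2:1,2]
  • {0,1}:  v_{0} + v_{1} = 2·v_{4}  so sig = [2:2]
  • {2,4}:  v_{2} + v_{4} = 2·v_{0}  so sig = [2:2]
  • {2,7}:  v_{2} + v_{7} = 2·v_{3}  so sig = [2:2]
  • {3,5}:  v_{3} + v_{5} = 2·v_{2}  so sig = [2:2]
  • {5,6}:  v_{5} + v_{6} = 2·v_{0}  so sig = [2:2]
  • {4,5}:  v_{4} + v_{5} = 3·v_{0}  so sig = [2:3]

Signatures (|P|; sorted positive RHS coefficients), sorted:
    |P|=2: 20 collections, coeffs (), (), (1), (1), (1), (1), (1), (1), (1), (1), (1), (1,1), (1,1), (1,2), (2), (2), (2), (2), (2), (3)


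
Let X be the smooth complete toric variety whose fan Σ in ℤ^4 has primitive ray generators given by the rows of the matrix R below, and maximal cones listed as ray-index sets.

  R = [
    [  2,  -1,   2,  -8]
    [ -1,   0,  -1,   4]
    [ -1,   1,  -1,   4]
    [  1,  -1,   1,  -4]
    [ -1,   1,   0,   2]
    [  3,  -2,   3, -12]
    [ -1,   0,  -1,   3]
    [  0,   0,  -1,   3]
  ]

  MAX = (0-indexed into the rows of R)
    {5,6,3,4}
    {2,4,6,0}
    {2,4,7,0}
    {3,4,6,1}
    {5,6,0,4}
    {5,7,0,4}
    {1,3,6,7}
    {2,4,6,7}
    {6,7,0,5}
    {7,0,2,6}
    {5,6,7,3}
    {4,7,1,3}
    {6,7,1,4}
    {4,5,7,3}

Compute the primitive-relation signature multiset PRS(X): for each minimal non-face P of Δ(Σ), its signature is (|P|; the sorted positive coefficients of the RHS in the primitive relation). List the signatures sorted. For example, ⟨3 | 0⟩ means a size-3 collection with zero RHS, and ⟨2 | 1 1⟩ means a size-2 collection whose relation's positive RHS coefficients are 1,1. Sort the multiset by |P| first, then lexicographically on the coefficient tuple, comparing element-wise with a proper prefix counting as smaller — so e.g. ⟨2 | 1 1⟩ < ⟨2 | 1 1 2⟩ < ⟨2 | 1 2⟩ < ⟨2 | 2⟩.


9 minimal non-faces of Δ(Σ) (on 8 rays):

  {2,3}:  v_{2} + v_{3} = 0  ⟹  sig = ⟨2 | 0⟩
  {0,1}:  v_{0} + v_{1} = v_{3}  ⟹  sig = ⟨2 | 1⟩
  {0,3}:  v_{0} + v_{3} = v_{5}  ⟹  sig = ⟨2 | 1⟩
  {2,5}:  v_{2} + v_{5} = v_{0}  ⟹  sig = ⟨2 | 1⟩
  {1,2}:  v_{1} + v_{2} = v_{4} + v_{6} + v_{7}  ⟹  sig = ⟨2 | 1 1 1⟩
  {1,5}:  v_{1} + v_{5} = 2·v_{3}  ⟹  sig = ⟨2 | 2⟩
  {0,4,6,7}:  v_{0} + v_{4} + v_{6} + v_{7} = 0  ⟹  sig = ⟨4 | 0⟩
  {3,4,6,7}:  v_{3} + v_{4} + v_{6} + v_{7} = v_{1}  ⟹  sig = ⟨4 | 1⟩
  {4,5,6,7}:  v_{4} + v_{5} + v_{6} + v_{7} = v_{3}  ⟹  sig = ⟨4 | 1⟩

Sorted signature multiset PRS(X):
{ ⟨2 | 0⟩,  ⟨2 | 1⟩ ×3,  ⟨2 | 1 1 1⟩,  ⟨2 | 2⟩,  ⟨4 | 0⟩,  ⟨4 | 1⟩ ×2 }


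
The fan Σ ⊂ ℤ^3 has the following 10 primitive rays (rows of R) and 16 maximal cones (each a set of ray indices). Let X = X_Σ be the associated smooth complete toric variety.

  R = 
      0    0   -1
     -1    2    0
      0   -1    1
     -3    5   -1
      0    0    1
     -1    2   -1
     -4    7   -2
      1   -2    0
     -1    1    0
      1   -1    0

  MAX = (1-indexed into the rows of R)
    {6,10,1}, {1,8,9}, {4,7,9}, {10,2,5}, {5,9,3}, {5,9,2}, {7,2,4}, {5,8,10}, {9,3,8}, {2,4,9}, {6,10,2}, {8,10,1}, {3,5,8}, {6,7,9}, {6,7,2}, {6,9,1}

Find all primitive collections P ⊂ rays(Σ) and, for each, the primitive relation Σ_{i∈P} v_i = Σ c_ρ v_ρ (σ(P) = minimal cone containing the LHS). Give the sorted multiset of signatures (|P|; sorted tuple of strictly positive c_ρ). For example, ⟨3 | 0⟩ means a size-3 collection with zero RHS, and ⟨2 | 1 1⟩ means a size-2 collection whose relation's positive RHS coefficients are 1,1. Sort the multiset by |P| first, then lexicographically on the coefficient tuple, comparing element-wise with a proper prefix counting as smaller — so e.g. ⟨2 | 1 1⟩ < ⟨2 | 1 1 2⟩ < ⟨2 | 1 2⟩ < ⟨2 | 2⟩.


24 minimal non-faces of Δ(Σ) (on 10 rays):

  {1,5}:  v_{1} + v_{5} = 0  →  sig = ⟨2 | 0⟩
  {2,8}:  v_{2} + v_{8} = 0  →  sig = ⟨2 | 0⟩
  {9,10}:  v_{9} + v_{10} = 0  →  sig = ⟨2 | 0⟩
  {1,2}:  v_{1} + v_{2} = v_{6}  →  sig = ⟨2 | 1⟩
  {3,6}:  v_{3} + v_{6} = v_{9}  →  sig = ⟨2 | 1⟩
  {4,6}:  v_{4} + v_{6} = v_{7}  →  sig = ⟨2 | 1⟩
  {5,6}:  v_{5} + v_{6} = v_{2}  →  sig = ⟨2 | 1⟩
  {6,8}:  v_{6} + v_{8} = v_{1}  →  sig = ⟨2 | 1⟩
  {1,3}:  v_{1} + v_{3} = v_{8} + v_{9}  →  sig = ⟨2 | 1 1⟩
  {2,3}:  v_{2} + v_{3} = v_{5} + v_{9}  →  sig = ⟨2 | 1 1⟩
  {3,7}:  v_{3} + v_{7} = v_{4} + v_{9}  →  sig = ⟨2 | 1 1⟩
  {3,10}:  v_{3} + v_{10} = v_{5} + v_{8}  →  sig = ⟨2 | 1 1⟩
  {4,8}:  v_{4} + v_{8} = v_{6} + v_{9}  →  sig = ⟨2 | 1 1⟩
  {4,10}:  v_{4} + v_{10} = v_{2} + v_{6}  →  sig = ⟨2 | 1 1⟩
  {5,7}:  v_{5} + v_{7} = v_{2} + v_{4}  →  sig = ⟨2 | 1 1⟩
  {1,4}:  v_{1} + v_{4} = 2·v_{6} + v_{9}  →  sig = ⟨2 | 1 2⟩
  {3,4}:  v_{3} + v_{4} = v_{2} + 2·v_{9}  →  sig = ⟨2 | 1 2⟩
  {4,5}:  v_{4} + v_{5} = 2·v_{2} + v_{9}  →  sig = ⟨2 | 1 2⟩
  {7,8}:  v_{7} + v_{8} = 2·v_{6} + v_{9}  →  sig = ⟨2 | 1 2⟩
  {7,10}:  v_{7} + v_{10} = v_{2} + 2·v_{6}  →  sig = ⟨2 | 1 2⟩
  {1,7}:  v_{1} + v_{7} = 3·v_{6} + v_{9}  →  sig = ⟨2 | 1 3⟩
  {2,6,9}:  v_{2} + v_{6} + v_{9} = v_{4}  →  sig = ⟨3 | 1⟩
  {5,8,9}:  v_{5} + v_{8} + v_{9} = v_{3}  →  sig = ⟨3 | 1⟩
  {2,7,9}:  v_{2} + v_{7} + v_{9} = 2·v_{4}  →  sig = ⟨3 | 2⟩

Sorted signature multiset PRS(X):
    ⟨2 | 0⟩
    ⟨2 | 0⟩
    ⟨2 | 0⟩
    ⟨2 | 1⟩
    ⟨2 | 1⟩
    ⟨2 | 1⟩
    ⟨2 | 1⟩
    ⟨2 | 1⟩
    ⟨2 | 1 1⟩
    ⟨2 | 1 1⟩
    ⟨2 | 1 1⟩
    ⟨2 | 1 1⟩
    ⟨2 | 1 1⟩
    ⟨2 | 1 1⟩
    ⟨2 | 1 1⟩
    ⟨2 | 1 2⟩
    ⟨2 | 1 2⟩
    ⟨2 | 1 2⟩
    ⟨2 | 1 2⟩
    ⟨2 | 1 2⟩
    ⟨2 | 1 3⟩
    ⟨3 | 1⟩
    ⟨3 | 1⟩
    ⟨3 | 2⟩


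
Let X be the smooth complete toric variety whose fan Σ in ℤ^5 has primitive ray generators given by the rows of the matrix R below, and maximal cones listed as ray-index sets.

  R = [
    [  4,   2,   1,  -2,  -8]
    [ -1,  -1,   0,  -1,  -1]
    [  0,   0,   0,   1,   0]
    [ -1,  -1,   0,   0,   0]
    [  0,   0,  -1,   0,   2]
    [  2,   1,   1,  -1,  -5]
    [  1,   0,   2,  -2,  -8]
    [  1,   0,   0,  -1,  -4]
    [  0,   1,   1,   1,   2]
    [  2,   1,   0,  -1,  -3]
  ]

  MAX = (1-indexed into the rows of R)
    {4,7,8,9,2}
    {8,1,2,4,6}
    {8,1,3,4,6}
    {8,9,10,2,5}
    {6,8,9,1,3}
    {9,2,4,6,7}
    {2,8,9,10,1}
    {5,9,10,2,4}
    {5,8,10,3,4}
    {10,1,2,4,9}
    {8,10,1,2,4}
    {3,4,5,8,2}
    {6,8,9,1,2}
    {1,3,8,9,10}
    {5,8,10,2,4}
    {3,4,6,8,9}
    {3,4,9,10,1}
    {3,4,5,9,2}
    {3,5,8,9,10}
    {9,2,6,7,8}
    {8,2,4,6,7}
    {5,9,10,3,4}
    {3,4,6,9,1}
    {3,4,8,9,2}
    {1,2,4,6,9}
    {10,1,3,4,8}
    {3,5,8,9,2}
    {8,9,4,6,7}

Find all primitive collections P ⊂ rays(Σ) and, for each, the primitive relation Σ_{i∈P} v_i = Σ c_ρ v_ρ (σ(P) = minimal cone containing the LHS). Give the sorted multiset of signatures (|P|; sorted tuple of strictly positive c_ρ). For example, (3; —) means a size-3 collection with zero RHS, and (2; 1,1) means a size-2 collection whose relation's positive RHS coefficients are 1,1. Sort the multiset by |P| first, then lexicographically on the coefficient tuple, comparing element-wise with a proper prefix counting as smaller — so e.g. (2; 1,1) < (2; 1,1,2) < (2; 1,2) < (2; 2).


The 14 primitive collections of Σ (r=10, n=5):

  P={5,6}:  v_{5} + v_{6} = v_{10}  →  sig = (2; 1)
  P={6,10}:  v_{6} + v_{10} = v_{1}  →  sig = (2; 1)
  P={5,7}:  v_{5} + v_{7} = v_{2} + v_{6}  →  sig = (2; 1,1)
  P={7,10}:  v_{7} + v_{10} = v_{2} + 2·v_{6}  →  sig = (2; 1,2)
  P={1,7}:  v_{1} + v_{7} = v_{2} + 3·v_{6}  →  sig = (2; 1,3)
  P={1,5}:  v_{1} + v_{5} = 2·v_{10}  →  sig = (2; 2)
  P={3,7}:  v_{3} + v_{7} = 2·v_{4} + 3·v_{8} + 2·v_{9}  →  sig = (2; 2,2,3)
  P={2,3,10}:  v_{2} + v_{3} + v_{10} = v_{8}  →  sig = (3; 1)
  P={1,2,3}:  v_{1} + v_{2} + v_{3} = v_{6} + v_{8}  →  sig = (3; 1,1)
  P={2,3,6}:  v_{2} + v_{3} + v_{6} = v_{4} + 2·v_{8} + v_{9}  →  sig = (3; 1,1,2)
  P={4,5,8,9}:  v_{4} + v_{5} + v_{8} + v_{9} = 0  →  sig = (4; —)
  P={4,8,9,10}:  v_{4} + v_{8} + v_{9} + v_{10} = v_{6}  →  sig = (4; 1)
  P={1,4,8,9}:  v_{1} + v_{4} + v_{8} + v_{9} = 2·v_{6}  →  sig = (4; 2)
  P={2,4,6,8,9}:  v_{2} + v_{4} + v_{6} + v_{8} + v_{9} = v_{7}  →  sig = (5; 1)

Hence PRS(X_Σ) =
{ (2; 1) ×2,  (2; 1,1),  (2; 1,2),  (2; 1,3),  (2; 2),  (2; 2,2,3),  (3; 1),  (3; 1,1),  (3; 1,1,2),  (4; —),  (4; 1),  (4; 2),  (5; 1) }


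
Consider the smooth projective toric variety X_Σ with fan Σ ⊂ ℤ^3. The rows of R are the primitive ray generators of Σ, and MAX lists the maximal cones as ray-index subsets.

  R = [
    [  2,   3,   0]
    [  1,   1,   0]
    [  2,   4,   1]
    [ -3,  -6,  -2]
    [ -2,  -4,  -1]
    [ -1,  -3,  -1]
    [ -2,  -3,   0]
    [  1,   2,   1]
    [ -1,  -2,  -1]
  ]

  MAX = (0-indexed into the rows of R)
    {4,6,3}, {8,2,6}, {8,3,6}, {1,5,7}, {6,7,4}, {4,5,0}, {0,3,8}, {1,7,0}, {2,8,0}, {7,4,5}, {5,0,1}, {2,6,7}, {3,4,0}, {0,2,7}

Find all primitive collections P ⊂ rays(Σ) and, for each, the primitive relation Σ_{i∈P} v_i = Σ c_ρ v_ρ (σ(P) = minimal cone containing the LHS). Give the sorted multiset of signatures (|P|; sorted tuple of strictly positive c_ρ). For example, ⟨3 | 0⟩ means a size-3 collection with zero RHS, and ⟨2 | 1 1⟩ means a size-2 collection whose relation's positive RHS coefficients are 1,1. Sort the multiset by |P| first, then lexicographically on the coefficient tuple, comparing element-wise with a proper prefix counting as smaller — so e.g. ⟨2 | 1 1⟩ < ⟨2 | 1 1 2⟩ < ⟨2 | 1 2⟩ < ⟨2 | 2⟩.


Minimal non-faces — 17 found among 9 rays, 14 max cones:

  P = {0,6}:  v_{0} + v_{6} = 0 — sig = ⟨2 | 0⟩
  P = {2,4}:  v_{2} + v_{4} = 0 — sig = ⟨2 | 0⟩
  P = {7,8}:  v_{7} + v_{8} = 0 — sig = ⟨2 | 0⟩
  P = {1,4}:  v_{1} + v_{4} = v_{5} — sig = ⟨2 | 1⟩
  P = {2,3}:  v_{2} + v_{3} = v_{8} — sig = ⟨2 | 1⟩
  P = {2,5}:  v_{2} + v_{5} = v_{1} — sig = ⟨2 | 1⟩
  P = {3,7}:  v_{3} + v_{7} = v_{4} — sig = ⟨2 | 1⟩
  P = {4,8}:  v_{4} + v_{8} = v_{3} — sig = ⟨2 | 1⟩
  P = {1,2}:  v_{1} + v_{2} = v_{0} + v_{7} — sig = ⟨2 | 1 1⟩
  P = {1,6}:  v_{1} + v_{6} = v_{4} + v_{7} — sig = ⟨2 | 1 1⟩
  P = {1,8}:  v_{1} + v_{8} = v_{0} + v_{4} — sig = ⟨2 | 1 1⟩
  P = {1,3}:  v_{1} + v_{3} = v_{0} + 2·v_{4} — sig = ⟨2 | 1 2⟩
  P = {5,6}:  v_{5} + v_{6} = 2·v_{4} + v_{7} — sig = ⟨2 | 1 2⟩
  P = {5,8}:  v_{5} + v_{8} = v_{0} + 2·v_{4} — sig = ⟨2 | 1 2⟩
  P = {3,5}:  v_{3} + v_{5} = v_{0} + 3·v_{4} — sig = ⟨2 | 1 3⟩
  P = {0,4,7}:  v_{0} + v_{4} + v_{7} = v_{1} — sig = ⟨3 | 1⟩
  P = {0,5,7}:  v_{0} + v_{5} + v_{7} = 2·v_{1} — sig = ⟨3 | 2⟩

so the primitive-relation signature multiset is
[⟨2 | 0⟩, ⟨2 | 0⟩, ⟨2 | 0⟩, ⟨2 | 1⟩, ⟨2 | 1⟩, ⟨2 | 1⟩, ⟨2 | 1⟩, ⟨2 | 1⟩, ⟨2 | 1 1⟩, ⟨2 | 1 1⟩, ⟨2 | 1 1⟩, ⟨2 | 1 2⟩, ⟨2 | 1 2⟩, ⟨2 | 1 2⟩, ⟨2 | 1 3⟩, ⟨3 | 1⟩, ⟨3 | 2⟩]


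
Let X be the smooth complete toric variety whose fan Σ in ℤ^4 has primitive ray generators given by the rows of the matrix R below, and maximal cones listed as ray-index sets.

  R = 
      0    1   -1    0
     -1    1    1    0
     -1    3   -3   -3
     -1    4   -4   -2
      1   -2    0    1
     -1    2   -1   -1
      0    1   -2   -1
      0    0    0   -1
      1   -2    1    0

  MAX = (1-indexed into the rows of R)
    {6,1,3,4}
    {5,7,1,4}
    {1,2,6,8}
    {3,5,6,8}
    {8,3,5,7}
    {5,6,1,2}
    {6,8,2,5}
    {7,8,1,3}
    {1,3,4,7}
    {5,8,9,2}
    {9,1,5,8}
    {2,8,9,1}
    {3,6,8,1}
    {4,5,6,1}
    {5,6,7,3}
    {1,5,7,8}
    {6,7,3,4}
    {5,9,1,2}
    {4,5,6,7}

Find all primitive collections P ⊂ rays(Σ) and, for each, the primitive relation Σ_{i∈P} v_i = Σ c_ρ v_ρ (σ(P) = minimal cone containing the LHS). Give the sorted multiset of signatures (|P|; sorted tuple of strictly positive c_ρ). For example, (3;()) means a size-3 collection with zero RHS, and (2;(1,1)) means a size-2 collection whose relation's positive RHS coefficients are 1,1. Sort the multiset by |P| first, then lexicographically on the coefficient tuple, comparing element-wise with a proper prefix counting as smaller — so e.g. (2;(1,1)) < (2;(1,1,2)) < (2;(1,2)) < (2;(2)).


The 14 primitive collections of Σ (r=9, n=4):

  {2,7}:  v_{2} + v_{7} = v_{6} ; sig = (2;(1))
  {6,9}:  v_{6} + v_{9} = v_{8} ; sig = (2;(1))
  {4,8}:  v_{4} + v_{8} = v_{1} + v_{3} ; sig = (2;(1,1))
  {4,9}:  v_{4} + v_{9} = v_{1} + v_{7} + v_{8} ; sig = (2;(1,1,1))
  {7,9}:  v_{7} + v_{9} = v_{1} + v_{5} + 2·v_{8} ; sig = (2;(1,1,2))
  {2,3}:  v_{2} + v_{3} = 2·v_{6} + v_{8} ; sig = (2;(1,2))
  {2,4}:  v_{2} + v_{4} = v_{1} + 2·v_{6} ; sig = (2;(1,2))
  {3,9}:  v_{3} + v_{9} = v_{7} + 2·v_{8} ; sig = (2;(1,2))
  {1,6,7}:  v_{1} + v_{6} + v_{7} = v_{4} ; sig = (3;(1))
  {6,7,8}:  v_{6} + v_{7} + v_{8} = v_{3} ; sig = (3;(1))
  {3,4,5}:  v_{3} + v_{4} + v_{5} = v_{6} + 3·v_{7} ; sig = (3;(1,3))
  {1,3,5}:  v_{1} + v_{3} + v_{5} = 2·v_{7} ; sig = (3;(2))
  {1,2,5,8}:  v_{1} + v_{2} + v_{5} + v_{8} = 0 ; sig = (4;())
  {1,5,6,8}:  v_{1} + v_{5} + v_{6} + v_{8} = v_{7} ; sig = (4;(1))

Signatures (|P|; sorted positive RHS coefficients), sorted:
    |P|=2: 8 collections, coeffs (1), (1), (1,1), (1,1,1), (1,1,2), (1,2), (1,2), (1,2)
    |P|=3: 4 collections, coeffs (1), (1), (1,3), (2)
    |P|=4: 2 collections, coeffs (), (1)


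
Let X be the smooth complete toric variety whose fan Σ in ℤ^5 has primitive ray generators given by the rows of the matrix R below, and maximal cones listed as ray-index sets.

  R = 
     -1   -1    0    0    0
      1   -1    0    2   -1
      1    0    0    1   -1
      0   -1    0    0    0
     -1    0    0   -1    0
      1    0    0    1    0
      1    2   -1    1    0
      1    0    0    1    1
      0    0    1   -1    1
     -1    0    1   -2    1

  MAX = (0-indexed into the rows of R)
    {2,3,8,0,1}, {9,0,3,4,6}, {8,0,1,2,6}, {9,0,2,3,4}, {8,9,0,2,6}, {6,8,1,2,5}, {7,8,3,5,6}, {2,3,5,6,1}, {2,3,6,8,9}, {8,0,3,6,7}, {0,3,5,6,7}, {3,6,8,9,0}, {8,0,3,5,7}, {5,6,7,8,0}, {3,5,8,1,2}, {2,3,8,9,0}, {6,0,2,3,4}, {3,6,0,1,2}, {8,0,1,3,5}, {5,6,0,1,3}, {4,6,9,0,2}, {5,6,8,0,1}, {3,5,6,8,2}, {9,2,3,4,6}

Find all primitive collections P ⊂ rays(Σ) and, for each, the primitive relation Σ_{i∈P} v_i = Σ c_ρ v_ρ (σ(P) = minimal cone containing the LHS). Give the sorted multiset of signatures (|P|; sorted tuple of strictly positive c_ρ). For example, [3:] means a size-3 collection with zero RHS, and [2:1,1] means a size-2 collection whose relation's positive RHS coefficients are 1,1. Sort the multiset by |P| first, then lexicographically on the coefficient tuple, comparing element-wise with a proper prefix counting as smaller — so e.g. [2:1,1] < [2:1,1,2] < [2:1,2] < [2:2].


The 14 primitive collections of Σ (r=10, n=5):

  P = {4,5}:  v_{4} + v_{5} = 0 ; sig = [2:]
  P = {4,8}:  v_{4} + v_{8} = v_{9} ; sig = [2:1]
  P = {5,9}:  v_{5} + v_{9} = v_{8} ; sig = [2:1]
  P = {1,4}:  v_{1} + v_{4} = v_{0} + v_{2} ; sig = [2:1,1]
  P = {1,9}:  v_{1} + v_{9} = v_{0} + v_{2} + v_{8} ; sig = [2:1,1,1]
  P = {4,7}:  v_{4} + v_{7} = v_{0} + v_{3} + v_{6} + v_{8} ; sig = [2:1,1,1,1]
  P = {7,9}:  v_{7} + v_{9} = v_{0} + v_{3} + v_{6} + 2·v_{8} ; sig = [2:1,1,1,2]
  P = {1,7}:  v_{1} + v_{7} = v_{0} + 3·v_{5} ; sig = [2:1,3]
  P = {2,7}:  v_{2} + v_{7} = 2·v_{5} ; sig = [2:2]
  P = {0,2,5}:  v_{0} + v_{2} + v_{5} = v_{1} ; sig = [3:1]
  P = {1,3,6,8}:  v_{1} + v_{3} + v_{6} + v_{8} = 2·v_{5} ; sig = [4:2]
  P = {0,2,3,6,9}:  v_{0} + v_{2} + v_{3} + v_{6} + v_{9} = 0 ; sig = [5:]
  P = {0,2,3,6,8}:  v_{0} + v_{2} + v_{3} + v_{6} + v_{8} = v_{5} ; sig = [5:1]
  P = {0,3,5,6,8}:  v_{0} + v_{3} + v_{5} + v_{6} + v_{8} = v_{7} ; sig = [5:1]

so the primitive-relation signature multiset is
{ [2:],  [2:1] ×2,  [2:1,1],  [2:1,1,1],  [2:1,1,1,1],  [2:1,1,1,2],  [2:1,3],  [2:2],  [3:1],  [4:2],  [5:],  [5:1] ×2 }


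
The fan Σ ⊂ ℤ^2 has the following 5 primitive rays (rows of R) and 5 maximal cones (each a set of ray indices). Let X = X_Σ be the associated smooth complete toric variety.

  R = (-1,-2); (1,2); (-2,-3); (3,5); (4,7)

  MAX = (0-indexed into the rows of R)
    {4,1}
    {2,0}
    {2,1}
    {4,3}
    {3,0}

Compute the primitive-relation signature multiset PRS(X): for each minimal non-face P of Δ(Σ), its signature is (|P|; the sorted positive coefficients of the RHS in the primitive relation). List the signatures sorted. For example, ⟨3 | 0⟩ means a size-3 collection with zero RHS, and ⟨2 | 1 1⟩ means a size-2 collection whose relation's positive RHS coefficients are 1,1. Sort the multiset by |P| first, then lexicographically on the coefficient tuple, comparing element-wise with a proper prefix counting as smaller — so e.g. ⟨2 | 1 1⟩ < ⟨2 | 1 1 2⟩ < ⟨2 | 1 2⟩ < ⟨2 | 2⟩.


The 5 primitive collections of Σ (r=5, n=2):

  {0,1}:  v_{0} + v_{1} = 0  →  sig = ⟨2 | 0⟩
  {0,4}:  v_{0} + v_{4} = v_{3}  →  sig = ⟨2 | 1⟩
  {1,3}:  v_{1} + v_{3} = v_{4}  →  sig = ⟨2 | 1⟩
  {2,3}:  v_{2} + v_{3} = v_{1}  →  sig = ⟨2 | 1⟩
  {2,4}:  v_{2} + v_{4} = 2·v_{1}  →  sig = ⟨2 | 2⟩

Sorted signature multiset PRS(X):
    |P|=2: 5 collections, coeffs (), (1), (1), (1), (2)


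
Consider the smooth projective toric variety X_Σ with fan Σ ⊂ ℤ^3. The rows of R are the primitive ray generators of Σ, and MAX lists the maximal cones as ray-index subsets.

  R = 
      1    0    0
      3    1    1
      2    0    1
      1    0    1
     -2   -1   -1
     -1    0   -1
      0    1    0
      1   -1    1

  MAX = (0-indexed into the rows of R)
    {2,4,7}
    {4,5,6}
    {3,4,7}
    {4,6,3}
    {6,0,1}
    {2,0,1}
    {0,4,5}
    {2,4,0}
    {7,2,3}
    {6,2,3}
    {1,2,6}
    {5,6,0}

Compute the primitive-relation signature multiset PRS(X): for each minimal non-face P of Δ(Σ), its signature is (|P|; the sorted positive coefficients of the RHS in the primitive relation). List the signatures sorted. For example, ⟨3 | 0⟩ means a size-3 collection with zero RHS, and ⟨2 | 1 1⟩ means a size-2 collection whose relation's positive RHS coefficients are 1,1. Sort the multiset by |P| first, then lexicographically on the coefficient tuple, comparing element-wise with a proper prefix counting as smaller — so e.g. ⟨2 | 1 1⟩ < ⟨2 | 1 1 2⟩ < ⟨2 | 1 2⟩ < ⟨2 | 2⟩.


Primitive collections (14):

  P = {3,5}:  v_{3} + v_{5} = 0  so sig = ⟨2 | 0⟩
  P = {0,3}:  v_{0} + v_{3} = v_{2}  so sig = ⟨2 | 1⟩
  P = {1,4}:  v_{1} + v_{4} = v_{0}  so sig = ⟨2 | 1⟩
  P = {2,5}:  v_{2} + v_{5} = v_{0}  so sig = ⟨2 | 1⟩
  P = {6,7}:  v_{6} + v_{7} = v_{3}  so sig = ⟨2 | 1⟩
  P = {5,7}:  v_{5} + v_{7} = v_{2} + v_{4}  so sig = ⟨2 | 1 1⟩
  P = {0,7}:  v_{0} + v_{7} = 2·v_{2} + v_{4}  so sig = ⟨2 | 1 2⟩
  P = {1,3}:  v_{1} + v_{3} = 2·v_{2} + v_{6}  so sig = ⟨2 | 1 2⟩
  P = {1,5}:  v_{1} + v_{5} = 2·v_{0} + v_{6}  so sig = ⟨2 | 1 2⟩
  P = {1,7}:  v_{1} + v_{7} = 2·v_{2}  so sig = ⟨2 | 2⟩
  P = {2,4,6}:  v_{2} + v_{4} + v_{6} = 0  so sig = ⟨3 | 0⟩
  P = {0,2,6}:  v_{0} + v_{2} + v_{6} = v_{1}  so sig = ⟨3 | 1⟩
  P = {0,4,6}:  v_{0} + v_{4} + v_{6} = v_{5}  so sig = ⟨3 | 1⟩
  P = {2,3,4}:  v_{2} + v_{3} + v_{4} = v_{7}  so sig = ⟨3 | 1⟩

Hence PRS(X_Σ) =
[⟨2 | 0⟩, ⟨2 | 1⟩, ⟨2 | 1⟩, ⟨2 | 1⟩, ⟨2 | 1⟩, ⟨2 | 1 1⟩, ⟨2 | 1 2⟩, ⟨2 | 1 2⟩, ⟨2 | 1 2⟩, ⟨2 | 2⟩, ⟨3 | 0⟩, ⟨3 | 1⟩, ⟨3 | 1⟩, ⟨3 | 1⟩]


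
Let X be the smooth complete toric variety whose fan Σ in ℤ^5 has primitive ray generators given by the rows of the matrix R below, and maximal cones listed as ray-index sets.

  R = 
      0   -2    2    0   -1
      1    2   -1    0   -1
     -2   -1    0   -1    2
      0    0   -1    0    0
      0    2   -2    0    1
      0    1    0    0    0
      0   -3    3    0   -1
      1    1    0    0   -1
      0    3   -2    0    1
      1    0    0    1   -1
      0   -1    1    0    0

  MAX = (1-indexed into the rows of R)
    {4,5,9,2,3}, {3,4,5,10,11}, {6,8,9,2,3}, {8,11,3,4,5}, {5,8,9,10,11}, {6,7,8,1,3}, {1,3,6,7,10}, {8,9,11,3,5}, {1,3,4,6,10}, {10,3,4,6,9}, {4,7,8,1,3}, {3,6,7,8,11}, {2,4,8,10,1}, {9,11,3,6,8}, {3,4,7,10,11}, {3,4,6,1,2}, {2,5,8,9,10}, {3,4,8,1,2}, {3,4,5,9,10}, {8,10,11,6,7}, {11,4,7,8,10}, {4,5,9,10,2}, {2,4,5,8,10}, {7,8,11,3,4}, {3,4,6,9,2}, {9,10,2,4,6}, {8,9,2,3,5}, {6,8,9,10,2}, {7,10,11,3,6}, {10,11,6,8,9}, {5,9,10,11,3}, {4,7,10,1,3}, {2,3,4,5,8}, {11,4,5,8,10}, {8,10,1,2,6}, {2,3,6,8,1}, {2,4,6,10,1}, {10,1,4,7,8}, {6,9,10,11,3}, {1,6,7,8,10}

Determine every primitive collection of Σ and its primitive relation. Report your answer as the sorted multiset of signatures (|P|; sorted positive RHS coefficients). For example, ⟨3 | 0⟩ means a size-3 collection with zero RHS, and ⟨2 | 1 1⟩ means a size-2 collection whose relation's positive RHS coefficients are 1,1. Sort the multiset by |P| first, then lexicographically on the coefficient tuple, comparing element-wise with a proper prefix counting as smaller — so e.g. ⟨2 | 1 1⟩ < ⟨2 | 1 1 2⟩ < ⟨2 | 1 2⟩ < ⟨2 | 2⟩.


|primitive collections| = 15. Relations:

  P = {1,5}:  v_{1} + v_{5} = 0  ⟹  sig = ⟨2 | 0⟩
  P = {1,9}:  v_{1} + v_{9} = v_{6}  ⟹  sig = ⟨2 | 1⟩
  P = {1,11}:  v_{1} + v_{11} = v_{7}  ⟹  sig = ⟨2 | 1⟩
  P = {2,11}:  v_{2} + v_{11} = v_{8}  ⟹  sig = ⟨2 | 1⟩
  P = {5,6}:  v_{5} + v_{6} = v_{9}  ⟹  sig = ⟨2 | 1⟩
  P = {5,7}:  v_{5} + v_{7} = v_{11}  ⟹  sig = ⟨2 | 1⟩
  P = {2,7}:  v_{2} + v_{7} = v_{1} + v_{8}  ⟹  sig = ⟨2 | 1 1⟩
  P = {7,9}:  v_{7} + v_{9} = v_{6} + v_{11}  ⟹  sig = ⟨2 | 1 1⟩
  P = {3,8,10}:  v_{3} + v_{8} + v_{10} = 0  ⟹  sig = ⟨3 | 0⟩
  P = {4,6,11}:  v_{4} + v_{6} + v_{11} = 0  ⟹  sig = ⟨3 | 0⟩
  P = {4,6,7}:  v_{4} + v_{6} + v_{7} = v_{1}  ⟹  sig = ⟨3 | 1⟩
  P = {4,6,8}:  v_{4} + v_{6} + v_{8} = v_{2}  ⟹  sig = ⟨3 | 1⟩
  P = {4,9,11}:  v_{4} + v_{9} + v_{11} = v_{5}  ⟹  sig = ⟨3 | 1⟩
  P = {2,3,10}:  v_{2} + v_{3} + v_{10} = v_{4} + v_{6}  ⟹  sig = ⟨3 | 1 1⟩
  P = {4,8,9}:  v_{4} + v_{8} + v_{9} = v_{2} + v_{5}  ⟹  sig = ⟨3 | 1 1⟩

Signatures (|P|; sorted positive RHS coefficients), sorted:
{ ⟨2 | 0⟩,  ⟨2 | 1⟩ ×5,  ⟨2 | 1 1⟩ ×2,  ⟨3 | 0⟩ ×2,  ⟨3 | 1⟩ ×3,  ⟨3 | 1 1⟩ ×2 }


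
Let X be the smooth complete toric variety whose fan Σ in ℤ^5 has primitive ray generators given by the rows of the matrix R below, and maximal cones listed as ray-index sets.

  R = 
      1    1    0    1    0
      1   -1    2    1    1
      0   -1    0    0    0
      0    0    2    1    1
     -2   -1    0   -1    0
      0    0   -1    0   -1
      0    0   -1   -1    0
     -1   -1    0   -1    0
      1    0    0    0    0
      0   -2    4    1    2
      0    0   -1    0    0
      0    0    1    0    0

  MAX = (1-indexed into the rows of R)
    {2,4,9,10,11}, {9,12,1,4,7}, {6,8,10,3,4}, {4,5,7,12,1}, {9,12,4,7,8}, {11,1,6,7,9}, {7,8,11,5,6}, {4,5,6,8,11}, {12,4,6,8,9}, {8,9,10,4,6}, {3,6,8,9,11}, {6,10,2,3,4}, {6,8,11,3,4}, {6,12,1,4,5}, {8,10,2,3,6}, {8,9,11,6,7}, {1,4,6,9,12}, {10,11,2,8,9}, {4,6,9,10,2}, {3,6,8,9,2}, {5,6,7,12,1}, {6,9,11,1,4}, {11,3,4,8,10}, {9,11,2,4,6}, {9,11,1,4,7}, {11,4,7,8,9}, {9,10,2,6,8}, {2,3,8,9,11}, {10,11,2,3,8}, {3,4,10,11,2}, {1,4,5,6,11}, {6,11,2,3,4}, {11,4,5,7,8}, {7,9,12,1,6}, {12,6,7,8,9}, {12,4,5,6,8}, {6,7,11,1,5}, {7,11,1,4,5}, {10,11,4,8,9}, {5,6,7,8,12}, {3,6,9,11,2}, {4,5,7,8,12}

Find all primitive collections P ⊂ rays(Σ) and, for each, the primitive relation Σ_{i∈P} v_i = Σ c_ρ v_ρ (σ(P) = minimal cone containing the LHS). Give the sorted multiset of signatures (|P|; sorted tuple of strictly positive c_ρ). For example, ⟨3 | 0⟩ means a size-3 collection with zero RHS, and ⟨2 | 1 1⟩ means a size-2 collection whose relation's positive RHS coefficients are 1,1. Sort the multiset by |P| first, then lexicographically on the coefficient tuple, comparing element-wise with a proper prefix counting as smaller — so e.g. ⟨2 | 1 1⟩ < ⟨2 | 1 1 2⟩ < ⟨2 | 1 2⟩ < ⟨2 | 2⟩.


22 minimal non-faces of Δ(Σ) (on 12 rays):

  {1,8}:  v_{1} + v_{8} = 0 ; sig = ⟨2 | 0⟩
  {11,12}:  v_{11} + v_{12} = 0 ; sig = ⟨2 | 0⟩
  {5,9}:  v_{5} + v_{9} = v_{8} ; sig = ⟨2 | 1⟩
  {1,10}:  v_{1} + v_{10} = v_{2} + v_{4} ; sig = ⟨2 | 1 1⟩
  {2,5}:  v_{2} + v_{5} = v_{3} + v_{4} + v_{8} ; sig = ⟨2 | 1 1 1⟩
  {3,7}:  v_{3} + v_{7} = v_{8} + v_{9} + v_{11} ; sig = ⟨2 | 1 1 1⟩
  {1,3}:  v_{1} + v_{3} = v_{4} + v_{6} + v_{9} + v_{11} ; sig = ⟨2 | 1 1 1 1⟩
  {3,12}:  v_{3} + v_{12} = v_{4} + v_{6} + v_{8} + v_{9} ; sig = ⟨2 | 1 1 1 1⟩
  {2,7}:  v_{2} + v_{7} = v_{4} + v_{8} + 2·v_{9} + v_{11} ; sig = ⟨2 | 1 1 1 2⟩
  {3,5}:  v_{3} + v_{5} = v_{4} + v_{6} + 2·v_{8} + v_{11} ; sig = ⟨2 | 1 1 1 2⟩
  {1,2}:  v_{1} + v_{2} = 2·v_{4} + v_{6} + 2·v_{9} + v_{11} ; sig = ⟨2 | 1 1 2 2⟩
  {2,12}:  v_{2} + v_{12} = 2·v_{4} + v_{6} + v_{8} + 2·v_{9} ; sig = ⟨2 | 1 1 2 2⟩
  {5,10}:  v_{5} + v_{10} = v_{3} + 2·v_{4} + 2·v_{8} ; sig = ⟨2 | 1 2 2⟩
  {7,10}:  v_{7} + v_{10} = 2·v_{4} + 2·v_{8} + 2·v_{9} + v_{11} ; sig = ⟨2 | 1 2 2 2⟩
  {10,12}:  v_{10} + v_{12} = 3·v_{4} + v_{6} + 2·v_{8} + 2·v_{9} ; sig = ⟨2 | 1 2 2 3⟩
  {4,6,7}:  v_{4} + v_{6} + v_{7} = 0 ; sig = ⟨3 | 0⟩
  {2,4,8}:  v_{2} + v_{4} + v_{8} = v_{10} ; sig = ⟨3 | 1⟩
  {3,4,9}:  v_{3} + v_{4} + v_{9} = v_{2} ; sig = ⟨3 | 1⟩
  {3,9,10}:  v_{3} + v_{9} + v_{10} = 2·v_{2} + v_{8} ; sig = ⟨3 | 1 2⟩
  {6,10,11}:  v_{6} + v_{10} + v_{11} = 2·v_{3} + v_{4} ; sig = ⟨3 | 1 2⟩
  {2,6,8,11}:  v_{2} + v_{6} + v_{8} + v_{11} = 2·v_{3} ; sig = ⟨4 | 2⟩
  {4,6,8,9,11}:  v_{4} + v_{6} + v_{8} + v_{9} + v_{11} = v_{3} ; sig = ⟨5 | 1⟩

so the primitive-relation signature multiset is
    ⟨2 | 0⟩
    ⟨2 | 0⟩
    ⟨2 | 1⟩
    ⟨2 | 1 1⟩
    ⟨2 | 1 1 1⟩
    ⟨2 | 1 1 1⟩
    ⟨2 | 1 1 1 1⟩
    ⟨2 | 1 1 1 1⟩
    ⟨2 | 1 1 1 2⟩
    ⟨2 | 1 1 1 2⟩
    ⟨2 | 1 1 2 2⟩
    ⟨2 | 1 1 2 2⟩
    ⟨2 | 1 2 2⟩
    ⟨2 | 1 2 2 2⟩
    ⟨2 | 1 2 2 3⟩
    ⟨3 | 0⟩
    ⟨3 | 1⟩
    ⟨3 | 1⟩
    ⟨3 | 1 2⟩
    ⟨3 | 1 2⟩
    ⟨4 | 2⟩
    ⟨5 | 1⟩
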